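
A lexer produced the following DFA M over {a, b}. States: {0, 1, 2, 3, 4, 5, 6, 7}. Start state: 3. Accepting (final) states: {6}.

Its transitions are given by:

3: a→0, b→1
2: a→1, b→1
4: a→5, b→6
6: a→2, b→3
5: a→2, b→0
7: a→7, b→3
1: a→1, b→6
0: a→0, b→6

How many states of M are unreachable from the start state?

No path from 3 leads to 4, 5, 7; the other 5 states are all reachable.

3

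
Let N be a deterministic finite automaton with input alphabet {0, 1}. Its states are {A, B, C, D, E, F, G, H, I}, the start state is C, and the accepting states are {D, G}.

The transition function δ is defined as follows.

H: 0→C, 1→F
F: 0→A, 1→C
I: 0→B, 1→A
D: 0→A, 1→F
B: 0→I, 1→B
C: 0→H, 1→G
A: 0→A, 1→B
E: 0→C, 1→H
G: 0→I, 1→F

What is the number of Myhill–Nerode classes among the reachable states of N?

5

States {D,E} cannot be reached from the start state, so discard them.
Initial partition by acceptance: {G} | {A,B,C,F,H,I}.
On input 1, block {A,B,C,F,H,I} splits into {A,B,F,H,I} and {C}.
On input 0, block {A,B,F,H,I} splits into {A,B,F,I} and {H}.
Split {A,B,F,I} by δ(·,1) → {A,B,I} and {F}.
Stable partition: {G} | {A,B,I} | {C} | {H} | {F} — 5 equivalence classes.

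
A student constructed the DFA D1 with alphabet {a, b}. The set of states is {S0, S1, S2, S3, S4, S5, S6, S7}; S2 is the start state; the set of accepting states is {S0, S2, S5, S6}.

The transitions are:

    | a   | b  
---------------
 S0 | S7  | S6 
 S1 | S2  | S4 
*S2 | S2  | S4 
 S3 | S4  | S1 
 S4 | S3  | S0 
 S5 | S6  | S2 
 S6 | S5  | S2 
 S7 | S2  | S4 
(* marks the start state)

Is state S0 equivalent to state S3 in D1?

All states are reachable from the start state.
Initial partition by acceptance: {S0,S2,S5,S6} | {S1,S3,S4,S7}.
Refine {S0,S2,S5,S6} on symbol a: members go to different blocks, giving {S2,S5,S6} and {S0}.
Split {S2,S5,S6} by δ(·,b) → {S5,S6} and {S2}.
On input a, block {S1,S3,S4,S7} splits into {S1,S7} and {S3,S4}.
Refine {S3,S4} on symbol b: members go to different blocks, giving {S3} and {S4}.
Stable partition: {S5,S6} | {S1,S7} | {S0} | {S2} | {S3} | {S4} — 6 equivalence classes.
S0 and S3 end up in different blocks, so they are distinguishable. For instance, the string 'ε' is accepted from only S0.

No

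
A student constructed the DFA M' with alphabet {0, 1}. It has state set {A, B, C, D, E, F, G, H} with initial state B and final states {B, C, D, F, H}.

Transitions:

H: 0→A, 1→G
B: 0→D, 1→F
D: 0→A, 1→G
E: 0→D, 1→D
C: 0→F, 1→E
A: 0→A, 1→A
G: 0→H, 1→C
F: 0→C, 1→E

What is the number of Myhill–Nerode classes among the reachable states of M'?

Every state is reachable, so we keep all 8.
Initial partition by acceptance: {B,C,D,F,H} | {A,E,G}.
Refine {B,C,D,F,H} on symbol 0: members go to different blocks, giving {B,C,F} and {D,H}.
On input 0, block {B,C,F} splits into {C,F} and {B}.
On input 0, block {A,E,G} splits into {E,G} and {A}.
Split {E,G} by δ(·,1) → {E} and {G}.
Stable partition: {C,F} | {E} | {D,H} | {B} | {A} | {G} — 6 equivalence classes.

6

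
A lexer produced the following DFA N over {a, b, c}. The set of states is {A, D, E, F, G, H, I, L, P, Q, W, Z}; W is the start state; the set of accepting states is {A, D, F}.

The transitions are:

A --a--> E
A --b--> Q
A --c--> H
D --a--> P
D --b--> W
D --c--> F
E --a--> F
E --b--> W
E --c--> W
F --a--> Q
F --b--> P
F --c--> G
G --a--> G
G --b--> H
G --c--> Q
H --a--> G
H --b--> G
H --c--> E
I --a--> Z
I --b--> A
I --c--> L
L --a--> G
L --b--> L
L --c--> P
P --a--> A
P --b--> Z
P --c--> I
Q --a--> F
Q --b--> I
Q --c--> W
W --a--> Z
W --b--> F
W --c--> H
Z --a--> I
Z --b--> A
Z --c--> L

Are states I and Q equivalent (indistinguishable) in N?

States {D} cannot be reached from the start state, so discard them.
Initial partition by acceptance: {A,F} | {E,G,H,I,L,P,Q,W,Z}.
Refine {E,G,H,I,L,P,Q,W,Z} on symbol a: members go to different blocks, giving {G,H,I,L,W,Z} and {E,P,Q}.
Refine {G,H,I,L,W,Z} on symbol b: members go to different blocks, giving {I,W,Z} and {G,H,L}.
Stable partition: {A,F} | {I,W,Z} | {E,P,Q} | {G,H,L} — 4 equivalence classes.
I and Q end up in different blocks, so they are distinguishable. For instance, the string 'a' is accepted from only Q.

No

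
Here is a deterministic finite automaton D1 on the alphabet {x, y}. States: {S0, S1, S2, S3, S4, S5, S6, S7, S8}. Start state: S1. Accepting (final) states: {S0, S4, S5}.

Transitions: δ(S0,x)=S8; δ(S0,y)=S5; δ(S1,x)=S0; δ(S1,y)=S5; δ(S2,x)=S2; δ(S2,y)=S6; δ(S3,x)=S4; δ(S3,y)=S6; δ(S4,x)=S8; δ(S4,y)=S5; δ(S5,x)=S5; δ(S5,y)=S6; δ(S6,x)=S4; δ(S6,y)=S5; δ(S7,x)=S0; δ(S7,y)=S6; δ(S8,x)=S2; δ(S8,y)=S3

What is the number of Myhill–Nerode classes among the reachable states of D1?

First remove the unreachable states {S7}; 8 states remain.
Initial partition by acceptance: {S0,S4,S5} | {S1,S2,S3,S6,S8}.
On input x, block {S0,S4,S5} splits into {S0,S4} and {S5}.
Refine {S1,S2,S3,S6,S8} on symbol x: members go to different blocks, giving {S1,S3,S6} and {S2,S8}.
On input y, block {S1,S3,S6} splits into {S1,S6} and {S3}.
Split {S2,S8} by δ(·,y) → {S2} and {S8}.
The partition is now stable with 6 blocks: {S0,S4} | {S1,S6} | {S5} | {S2} | {S3} | {S8}.

6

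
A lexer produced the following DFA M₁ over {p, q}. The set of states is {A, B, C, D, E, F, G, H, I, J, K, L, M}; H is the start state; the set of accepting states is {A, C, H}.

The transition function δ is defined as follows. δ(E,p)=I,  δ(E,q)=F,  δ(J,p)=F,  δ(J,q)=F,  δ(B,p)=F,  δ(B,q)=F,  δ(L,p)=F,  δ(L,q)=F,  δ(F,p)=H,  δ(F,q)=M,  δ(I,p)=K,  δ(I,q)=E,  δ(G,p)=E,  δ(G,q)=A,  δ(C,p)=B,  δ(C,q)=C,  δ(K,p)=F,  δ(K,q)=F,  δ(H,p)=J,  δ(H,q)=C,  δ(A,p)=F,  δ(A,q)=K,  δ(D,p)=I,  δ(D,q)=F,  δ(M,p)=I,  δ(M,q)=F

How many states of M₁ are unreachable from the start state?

No path from H leads to A, D, G, L; the other 9 states are all reachable.

4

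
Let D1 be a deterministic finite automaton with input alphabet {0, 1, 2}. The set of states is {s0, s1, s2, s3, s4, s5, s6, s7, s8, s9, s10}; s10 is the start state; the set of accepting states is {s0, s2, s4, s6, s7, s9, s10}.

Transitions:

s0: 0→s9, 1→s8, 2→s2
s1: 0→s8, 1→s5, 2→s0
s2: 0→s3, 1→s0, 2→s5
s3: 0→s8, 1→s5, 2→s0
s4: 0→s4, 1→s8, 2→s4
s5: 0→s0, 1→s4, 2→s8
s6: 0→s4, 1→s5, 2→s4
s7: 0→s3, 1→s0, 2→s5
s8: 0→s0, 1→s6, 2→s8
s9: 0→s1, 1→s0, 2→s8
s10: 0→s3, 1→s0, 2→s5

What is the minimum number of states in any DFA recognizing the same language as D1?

5

Reachable states from the start: {s0,s1,s2,s3,s4,s5,s6,s8,s9,s10}. Unreachable: {s7} — drop them.
Initial partition by acceptance: {s0,s2,s4,s6,s9,s10} | {s1,s3,s5,s8}.
Refine {s0,s2,s4,s6,s9,s10} on symbol 0: members go to different blocks, giving {s0,s4,s6} and {s2,s9,s10}.
Split {s0,s4,s6} by δ(·,0) → {s4,s6} and {s0}.
Split {s1,s3,s5,s8} by δ(·,0) → {s1,s3} and {s5,s8}.
No further refinement is possible. Final partition (5 blocks): {s4,s6} | {s1,s3} | {s2,s9,s10} | {s0} | {s5,s8}.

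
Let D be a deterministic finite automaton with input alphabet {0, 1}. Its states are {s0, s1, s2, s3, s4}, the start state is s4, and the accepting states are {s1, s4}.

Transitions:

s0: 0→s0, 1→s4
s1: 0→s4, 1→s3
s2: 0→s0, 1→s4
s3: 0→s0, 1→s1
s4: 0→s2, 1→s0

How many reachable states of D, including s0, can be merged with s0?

Reachable states from the start: {s0,s2,s4}. Unreachable: {s1,s3} — drop them.
Initial partition by acceptance: {s4} | {s0,s2}.
No further refinement is possible. Final partition (2 blocks): {s4} | {s0,s2}.
The equivalence class containing s0 is {s0,s2}, of size 2.

2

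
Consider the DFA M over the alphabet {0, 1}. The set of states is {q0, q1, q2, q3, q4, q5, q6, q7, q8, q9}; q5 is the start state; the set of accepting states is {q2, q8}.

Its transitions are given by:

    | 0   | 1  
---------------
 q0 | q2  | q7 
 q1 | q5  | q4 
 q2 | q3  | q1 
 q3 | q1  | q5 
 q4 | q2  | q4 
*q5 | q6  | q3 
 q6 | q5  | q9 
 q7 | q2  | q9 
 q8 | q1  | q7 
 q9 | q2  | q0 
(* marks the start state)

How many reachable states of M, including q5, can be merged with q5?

2

First remove the unreachable states {q8}; 9 states remain.
Start with accepting vs non-accepting: {q2} | {q0,q1,q3,q4,q5,q6,q7,q9}.
Refine {q0,q1,q3,q4,q5,q6,q7,q9} on symbol 0: members go to different blocks, giving {q0,q4,q7,q9} and {q1,q3,q5,q6}.
Refine {q1,q3,q5,q6} on symbol 1: members go to different blocks, giving {q1,q6} and {q3,q5}.
Stable partition: {q2} | {q0,q4,q7,q9} | {q1,q6} | {q3,q5} — 4 equivalence classes.
State q5 belongs to the block {q3,q5}, which has 2 states.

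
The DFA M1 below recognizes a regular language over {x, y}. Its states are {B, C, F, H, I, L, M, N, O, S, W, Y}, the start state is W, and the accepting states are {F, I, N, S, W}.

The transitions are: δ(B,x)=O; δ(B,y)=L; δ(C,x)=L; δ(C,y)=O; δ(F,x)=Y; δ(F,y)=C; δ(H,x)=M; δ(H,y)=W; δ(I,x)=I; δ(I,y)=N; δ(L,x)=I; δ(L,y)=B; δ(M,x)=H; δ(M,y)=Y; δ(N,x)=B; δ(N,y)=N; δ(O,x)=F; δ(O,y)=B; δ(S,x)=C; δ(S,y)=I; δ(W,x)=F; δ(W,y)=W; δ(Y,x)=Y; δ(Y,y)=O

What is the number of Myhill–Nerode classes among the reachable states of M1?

Reachable states from the start: {B,C,F,I,L,N,O,W,Y}. Unreachable: {H,M,S} — drop them.
P0 = {F,I,N,W} | {B,C,L,O,Y}.
On input x, block {F,I,N,W} splits into {I,W} and {F,N}.
Split {I,W} by δ(·,x) → {W} and {I}.
On input x, block {B,C,L,O,Y} splits into {B,C,Y} and {L} and {O}.
On input x, block {B,C,Y} splits into {Y} and {B} and {C}.
Refine {F,N} on symbol x: members go to different blocks, giving {F} and {N}.
Stable partition: {W} | {Y} | {F} | {I} | {L} | {O} | {B} | {C} | {N} — 9 equivalence classes.

9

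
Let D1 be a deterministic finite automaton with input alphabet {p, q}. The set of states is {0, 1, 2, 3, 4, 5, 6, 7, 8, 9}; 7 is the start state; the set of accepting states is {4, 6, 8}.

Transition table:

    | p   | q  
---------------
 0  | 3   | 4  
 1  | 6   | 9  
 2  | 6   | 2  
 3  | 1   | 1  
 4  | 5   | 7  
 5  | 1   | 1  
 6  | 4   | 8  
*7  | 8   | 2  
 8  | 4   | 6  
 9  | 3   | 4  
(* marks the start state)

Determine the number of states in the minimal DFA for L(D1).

First remove the unreachable states {0}; 9 states remain.
Start with accepting vs non-accepting: {4,6,8} | {1,2,3,5,7,9}.
Refine {4,6,8} on symbol p: members go to different blocks, giving {6,8} and {4}.
On input p, block {1,2,3,5,7,9} splits into {1,2,7} and {3,5,9}.
On input q, block {1,2,7} splits into {2,7} and {1}.
Split {3,5,9} by δ(·,p) → {3,5} and {9}.
No further refinement is possible. Final partition (6 blocks): {6,8} | {2,7} | {4} | {3,5} | {1} | {9}.

6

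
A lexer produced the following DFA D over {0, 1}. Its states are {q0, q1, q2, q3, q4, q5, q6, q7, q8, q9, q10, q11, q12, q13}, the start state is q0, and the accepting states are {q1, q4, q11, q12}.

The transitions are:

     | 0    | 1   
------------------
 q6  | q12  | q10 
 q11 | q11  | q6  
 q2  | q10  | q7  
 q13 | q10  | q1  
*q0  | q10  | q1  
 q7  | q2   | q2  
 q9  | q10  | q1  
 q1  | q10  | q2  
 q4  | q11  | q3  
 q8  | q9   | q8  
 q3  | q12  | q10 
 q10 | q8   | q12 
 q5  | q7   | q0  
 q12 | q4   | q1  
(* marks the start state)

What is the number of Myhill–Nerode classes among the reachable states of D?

9

States {q5,q13} cannot be reached from the start state, so discard them.
Initial partition by acceptance: {q1,q4,q11,q12} | {q0,q2,q3,q6,q7,q8,q9,q10}.
Split {q1,q4,q11,q12} by δ(·,0) → {q4,q11,q12} and {q1}.
Split {q4,q11,q12} by δ(·,1) → {q4,q11} and {q12}.
Split {q0,q2,q3,q6,q7,q8,q9,q10} by δ(·,0) → {q0,q2,q7,q8,q9,q10} and {q3,q6}.
Refine {q0,q2,q7,q8,q9,q10} on symbol 1: members go to different blocks, giving {q2,q7,q8} and {q0,q9} and {q10}.
Refine {q2,q7,q8} on symbol 0: members go to different blocks, giving {q2} and {q7} and {q8}.
No further refinement is possible. Final partition (9 blocks): {q4,q11} | {q2} | {q1} | {q12} | {q3,q6} | {q0,q9} | {q10} | {q7} | {q8}.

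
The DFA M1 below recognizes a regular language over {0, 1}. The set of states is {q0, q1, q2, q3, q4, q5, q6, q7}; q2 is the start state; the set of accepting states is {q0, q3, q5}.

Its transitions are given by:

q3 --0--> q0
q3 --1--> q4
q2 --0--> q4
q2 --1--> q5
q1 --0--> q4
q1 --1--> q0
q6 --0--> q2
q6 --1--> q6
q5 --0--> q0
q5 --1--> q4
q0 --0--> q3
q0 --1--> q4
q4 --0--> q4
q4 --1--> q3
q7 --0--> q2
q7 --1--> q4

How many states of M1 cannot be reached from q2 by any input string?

3

No path from q2 leads to q1, q6, q7; the other 5 states are all reachable.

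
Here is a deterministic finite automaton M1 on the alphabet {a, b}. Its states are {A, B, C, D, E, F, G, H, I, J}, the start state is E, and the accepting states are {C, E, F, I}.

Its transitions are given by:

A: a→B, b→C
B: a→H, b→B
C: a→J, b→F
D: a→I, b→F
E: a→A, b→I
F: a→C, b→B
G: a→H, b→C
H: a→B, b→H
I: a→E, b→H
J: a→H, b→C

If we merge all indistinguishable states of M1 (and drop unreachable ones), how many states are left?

Reachable states from the start: {A,B,C,E,F,H,I,J}. Unreachable: {D,G} — drop them.
Initial partition by acceptance: {C,E,F,I} | {A,B,H,J}.
Split {C,E,F,I} by δ(·,a) → {C,E} and {F,I}.
On input b, block {A,B,H,J} splits into {A,J} and {B,H}.
Stable partition: {C,E} | {A,J} | {F,I} | {B,H} — 4 equivalence classes.

4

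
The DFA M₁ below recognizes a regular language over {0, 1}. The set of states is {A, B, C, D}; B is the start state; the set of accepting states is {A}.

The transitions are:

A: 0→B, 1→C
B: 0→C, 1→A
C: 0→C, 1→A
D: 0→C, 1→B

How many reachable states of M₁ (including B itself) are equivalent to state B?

2

First remove the unreachable states {D}; 3 states remain.
P0 = {A} | {B,C}.
Stable partition: {A} | {B,C} — 2 equivalence classes.
State B belongs to the block {B,C}, which has 2 states.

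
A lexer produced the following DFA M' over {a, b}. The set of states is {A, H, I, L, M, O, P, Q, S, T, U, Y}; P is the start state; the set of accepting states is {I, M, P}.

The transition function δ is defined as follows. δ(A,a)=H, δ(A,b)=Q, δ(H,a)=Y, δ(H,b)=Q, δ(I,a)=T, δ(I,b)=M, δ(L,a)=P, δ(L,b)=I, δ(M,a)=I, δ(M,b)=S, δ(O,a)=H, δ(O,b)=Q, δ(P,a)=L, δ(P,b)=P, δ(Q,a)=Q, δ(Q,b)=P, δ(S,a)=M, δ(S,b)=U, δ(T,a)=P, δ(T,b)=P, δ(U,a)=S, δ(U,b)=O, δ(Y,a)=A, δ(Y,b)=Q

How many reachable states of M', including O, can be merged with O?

P0 = {I,M,P} | {A,H,L,O,Q,S,T,U,Y}.
On input a, block {I,M,P} splits into {I,P} and {M}.
Split {I,P} by δ(·,b) → {P} and {I}.
Refine {A,H,L,O,Q,S,T,U,Y} on symbol a: members go to different blocks, giving {A,H,O,Q,U,Y} and {L,T} and {S}.
Split {A,H,O,Q,U,Y} by δ(·,a) → {A,H,O,Q,Y} and {U}.
On input b, block {A,H,O,Q,Y} splits into {A,H,O,Y} and {Q}.
Refine {L,T} on symbol b: members go to different blocks, giving {T} and {L}.
The partition is now stable with 9 blocks: {P} | {A,H,O,Y} | {M} | {I} | {T} | {S} | {U} | {Q} | {L}.
State O belongs to the block {A,H,O,Y}, which has 4 states.

4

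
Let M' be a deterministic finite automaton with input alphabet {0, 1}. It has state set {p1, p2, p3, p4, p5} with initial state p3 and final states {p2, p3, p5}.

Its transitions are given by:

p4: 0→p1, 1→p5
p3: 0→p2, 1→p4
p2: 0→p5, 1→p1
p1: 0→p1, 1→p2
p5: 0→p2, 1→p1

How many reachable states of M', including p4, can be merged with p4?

All states are reachable from the start state.
Start with accepting vs non-accepting: {p2,p3,p5} | {p1,p4}.
No further refinement is possible. Final partition (2 blocks): {p2,p3,p5} | {p1,p4}.
The equivalence class containing p4 is {p1,p4}, of size 2.

2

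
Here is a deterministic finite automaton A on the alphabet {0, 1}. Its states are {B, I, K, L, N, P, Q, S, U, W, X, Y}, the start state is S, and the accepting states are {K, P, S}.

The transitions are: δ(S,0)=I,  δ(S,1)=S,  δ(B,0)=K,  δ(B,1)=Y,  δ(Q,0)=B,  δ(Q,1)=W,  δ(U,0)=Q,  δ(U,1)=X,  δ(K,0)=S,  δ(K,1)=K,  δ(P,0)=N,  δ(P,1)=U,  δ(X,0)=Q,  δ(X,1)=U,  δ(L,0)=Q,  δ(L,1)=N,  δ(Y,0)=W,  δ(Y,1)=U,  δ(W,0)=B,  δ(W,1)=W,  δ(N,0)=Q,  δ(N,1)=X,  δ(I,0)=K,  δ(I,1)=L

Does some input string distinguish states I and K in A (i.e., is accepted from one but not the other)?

Yes

Reachable states from the start: {B,I,K,L,N,Q,S,U,W,X,Y}. Unreachable: {P} — drop them.
P0 = {K,S} | {B,I,L,N,Q,U,W,X,Y}.
Split {K,S} by δ(·,0) → {S} and {K}.
Split {B,I,L,N,Q,U,W,X,Y} by δ(·,0) → {L,N,Q,U,W,X,Y} and {B,I}.
Split {L,N,Q,U,W,X,Y} by δ(·,0) → {L,N,U,X,Y} and {Q,W}.
Stable partition: {S} | {L,N,U,X,Y} | {K} | {B,I} | {Q,W} — 5 equivalence classes.
I and K end up in different blocks, so they are distinguishable. For instance, the string 'ε' is accepted from only K.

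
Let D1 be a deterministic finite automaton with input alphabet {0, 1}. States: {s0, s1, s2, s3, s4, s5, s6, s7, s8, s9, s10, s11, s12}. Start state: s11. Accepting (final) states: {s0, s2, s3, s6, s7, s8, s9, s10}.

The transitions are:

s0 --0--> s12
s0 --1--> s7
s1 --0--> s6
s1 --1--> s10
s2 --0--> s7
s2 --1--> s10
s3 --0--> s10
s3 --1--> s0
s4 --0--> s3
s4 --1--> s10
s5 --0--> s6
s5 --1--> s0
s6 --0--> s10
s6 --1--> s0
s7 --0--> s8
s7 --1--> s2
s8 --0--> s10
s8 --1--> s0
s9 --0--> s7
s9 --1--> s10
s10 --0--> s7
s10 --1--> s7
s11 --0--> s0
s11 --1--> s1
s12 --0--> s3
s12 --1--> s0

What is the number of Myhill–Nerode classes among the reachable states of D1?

8

States {s4,s5,s9} cannot be reached from the start state, so discard them.
Start with accepting vs non-accepting: {s0,s2,s3,s6,s7,s8,s10} | {s1,s11,s12}.
Split {s0,s2,s3,s6,s7,s8,s10} by δ(·,0) → {s2,s3,s6,s7,s8,s10} and {s0}.
Refine {s2,s3,s6,s7,s8,s10} on symbol 1: members go to different blocks, giving {s2,s7,s10} and {s3,s6,s8}.
Refine {s2,s7,s10} on symbol 0: members go to different blocks, giving {s2,s10} and {s7}.
Split {s2,s10} by δ(·,1) → {s2} and {s10}.
Split {s1,s11,s12} by δ(·,0) → {s1,s12} and {s11}.
Split {s1,s12} by δ(·,1) → {s1} and {s12}.
No further refinement is possible. Final partition (8 blocks): {s2} | {s1} | {s0} | {s3,s6,s8} | {s7} | {s10} | {s11} | {s12}.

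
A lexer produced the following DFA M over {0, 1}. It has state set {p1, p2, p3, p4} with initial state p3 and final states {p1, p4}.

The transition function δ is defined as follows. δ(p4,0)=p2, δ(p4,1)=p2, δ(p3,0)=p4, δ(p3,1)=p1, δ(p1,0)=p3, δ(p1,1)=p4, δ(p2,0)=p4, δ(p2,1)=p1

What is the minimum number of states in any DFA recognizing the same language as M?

3

All states are reachable from the start state.
Initial partition by acceptance: {p1,p4} | {p2,p3}.
Refine {p1,p4} on symbol 1: members go to different blocks, giving {p1} and {p4}.
The partition is now stable with 3 blocks: {p1} | {p2,p3} | {p4}.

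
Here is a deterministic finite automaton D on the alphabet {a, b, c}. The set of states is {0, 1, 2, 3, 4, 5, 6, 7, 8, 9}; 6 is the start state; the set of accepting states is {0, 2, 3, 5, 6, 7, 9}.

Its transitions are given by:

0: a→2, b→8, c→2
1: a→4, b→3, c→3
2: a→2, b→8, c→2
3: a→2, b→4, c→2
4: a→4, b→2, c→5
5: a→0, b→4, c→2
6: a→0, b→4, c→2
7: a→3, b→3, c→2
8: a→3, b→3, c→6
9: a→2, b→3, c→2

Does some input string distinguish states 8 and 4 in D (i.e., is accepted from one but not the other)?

Yes

States {1,7,9} cannot be reached from the start state, so discard them.
Start with accepting vs non-accepting: {0,2,3,5,6} | {4,8}.
On input a, block {4,8} splits into {4} and {8}.
On input b, block {0,2,3,5,6} splits into {3,5,6} and {0,2}.
The partition is now stable with 4 blocks: {3,5,6} | {4} | {8} | {0,2}.
8 and 4 end up in different blocks, so they are distinguishable. For instance, the string 'a' is accepted from only 8.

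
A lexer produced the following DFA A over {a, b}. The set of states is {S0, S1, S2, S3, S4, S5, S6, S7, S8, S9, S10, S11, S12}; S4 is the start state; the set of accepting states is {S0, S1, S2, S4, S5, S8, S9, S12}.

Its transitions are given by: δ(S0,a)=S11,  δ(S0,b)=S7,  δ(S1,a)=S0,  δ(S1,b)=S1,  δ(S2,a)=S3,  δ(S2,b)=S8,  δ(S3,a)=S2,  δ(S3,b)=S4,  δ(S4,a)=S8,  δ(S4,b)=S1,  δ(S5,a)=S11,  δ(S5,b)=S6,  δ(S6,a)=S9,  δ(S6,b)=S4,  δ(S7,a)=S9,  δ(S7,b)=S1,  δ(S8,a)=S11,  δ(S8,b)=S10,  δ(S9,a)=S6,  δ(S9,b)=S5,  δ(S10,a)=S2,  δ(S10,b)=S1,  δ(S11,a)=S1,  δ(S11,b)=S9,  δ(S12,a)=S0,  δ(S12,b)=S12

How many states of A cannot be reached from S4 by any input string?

BFS from S4 reaches {S0, S1, S2, S3, S4, S5, S6, S7, S8, S9, S10, S11}; the 1 state(s) S12 are never visited.

1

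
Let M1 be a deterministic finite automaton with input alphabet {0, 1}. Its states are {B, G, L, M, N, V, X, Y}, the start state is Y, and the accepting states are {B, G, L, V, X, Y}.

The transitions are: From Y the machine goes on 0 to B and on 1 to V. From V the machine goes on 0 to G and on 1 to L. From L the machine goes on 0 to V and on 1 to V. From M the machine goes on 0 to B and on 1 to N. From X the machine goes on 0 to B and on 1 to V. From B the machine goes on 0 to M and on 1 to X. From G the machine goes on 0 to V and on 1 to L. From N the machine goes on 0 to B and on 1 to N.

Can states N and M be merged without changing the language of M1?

Initial partition by acceptance: {B,G,L,V,X,Y} | {M,N}.
On input 0, block {B,G,L,V,X,Y} splits into {G,L,V,X,Y} and {B}.
On input 0, block {G,L,V,X,Y} splits into {G,L,V} and {X,Y}.
Stable partition: {G,L,V} | {M,N} | {B} | {X,Y} — 4 equivalence classes.
N and M lie in the same block of the stable partition, so they are equivalent — no string distinguishes them.

Yes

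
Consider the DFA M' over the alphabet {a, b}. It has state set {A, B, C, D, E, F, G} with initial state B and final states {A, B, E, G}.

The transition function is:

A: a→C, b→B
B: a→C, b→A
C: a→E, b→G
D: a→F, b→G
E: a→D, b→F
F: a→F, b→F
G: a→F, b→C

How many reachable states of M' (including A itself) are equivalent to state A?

All states are reachable from the start state.
Initial partition by acceptance: {A,B,E,G} | {C,D,F}.
Split {A,B,E,G} by δ(·,b) → {A,B} and {E,G}.
Refine {C,D,F} on symbol a: members go to different blocks, giving {D,F} and {C}.
Refine {D,F} on symbol b: members go to different blocks, giving {D} and {F}.
Split {E,G} by δ(·,a) → {E} and {G}.
Stable partition: {A,B} | {D} | {E} | {C} | {F} | {G} — 6 equivalence classes.
State A belongs to the block {A,B}, which has 2 states.

2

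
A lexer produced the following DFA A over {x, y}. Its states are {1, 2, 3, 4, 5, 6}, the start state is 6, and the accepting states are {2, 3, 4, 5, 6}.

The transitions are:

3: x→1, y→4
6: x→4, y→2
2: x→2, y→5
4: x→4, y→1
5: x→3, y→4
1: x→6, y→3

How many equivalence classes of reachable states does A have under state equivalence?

6

All states are reachable from the start state.
Initial partition by acceptance: {2,3,4,5,6} | {1}.
Split {2,3,4,5,6} by δ(·,x) → {2,4,5,6} and {3}.
Split {2,4,5,6} by δ(·,x) → {2,4,6} and {5}.
Split {2,4,6} by δ(·,y) → {2} and {4} and {6}.
No further refinement is possible. Final partition (6 blocks): {2} | {1} | {3} | {5} | {4} | {6}.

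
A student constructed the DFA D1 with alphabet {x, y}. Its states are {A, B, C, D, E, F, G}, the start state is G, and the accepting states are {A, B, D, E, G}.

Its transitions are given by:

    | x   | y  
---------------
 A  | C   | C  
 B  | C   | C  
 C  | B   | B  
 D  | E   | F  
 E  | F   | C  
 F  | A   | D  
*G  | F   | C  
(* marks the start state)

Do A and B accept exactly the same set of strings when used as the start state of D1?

Every state is reachable, so we keep all 7.
P0 = {A,B,D,E,G} | {C,F}.
Refine {A,B,D,E,G} on symbol x: members go to different blocks, giving {A,B,E,G} and {D}.
Refine {C,F} on symbol y: members go to different blocks, giving {C} and {F}.
Refine {A,B,E,G} on symbol x: members go to different blocks, giving {A,B} and {E,G}.
No further refinement is possible. Final partition (5 blocks): {A,B} | {C} | {D} | {F} | {E,G}.
A and B lie in the same block of the stable partition, so they are equivalent — no string distinguishes them.

Yes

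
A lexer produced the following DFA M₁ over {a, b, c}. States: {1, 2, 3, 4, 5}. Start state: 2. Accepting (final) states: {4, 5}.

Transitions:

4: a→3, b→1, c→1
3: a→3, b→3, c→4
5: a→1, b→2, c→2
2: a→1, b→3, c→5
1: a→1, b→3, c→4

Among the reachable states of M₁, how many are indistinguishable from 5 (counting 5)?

2

Every state is reachable, so we keep all 5.
Start with accepting vs non-accepting: {4,5} | {1,2,3}.
No further refinement is possible. Final partition (2 blocks): {4,5} | {1,2,3}.
State 5 belongs to the block {4,5}, which has 2 states.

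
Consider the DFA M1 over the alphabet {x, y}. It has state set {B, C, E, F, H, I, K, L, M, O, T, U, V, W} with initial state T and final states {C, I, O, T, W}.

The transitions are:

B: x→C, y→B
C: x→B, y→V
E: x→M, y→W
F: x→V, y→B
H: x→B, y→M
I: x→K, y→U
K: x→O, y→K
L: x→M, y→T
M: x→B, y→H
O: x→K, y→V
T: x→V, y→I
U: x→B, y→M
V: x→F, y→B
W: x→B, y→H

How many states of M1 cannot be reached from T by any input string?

3

BFS from T reaches {B, C, F, H, I, K, M, O, T, U, V}; the 3 state(s) E, L, W are never visited.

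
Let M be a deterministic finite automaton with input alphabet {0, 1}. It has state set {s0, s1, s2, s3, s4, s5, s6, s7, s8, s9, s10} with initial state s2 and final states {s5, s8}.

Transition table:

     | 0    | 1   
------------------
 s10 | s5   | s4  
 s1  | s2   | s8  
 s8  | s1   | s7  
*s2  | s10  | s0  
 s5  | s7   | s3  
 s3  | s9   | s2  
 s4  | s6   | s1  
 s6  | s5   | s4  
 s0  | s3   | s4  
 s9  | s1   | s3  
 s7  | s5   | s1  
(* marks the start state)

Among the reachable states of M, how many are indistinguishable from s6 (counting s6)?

All states are reachable from the start state.
Start with accepting vs non-accepting: {s5,s8} | {s0,s1,s2,s3,s4,s6,s7,s9,s10}.
On input 0, block {s0,s1,s2,s3,s4,s6,s7,s9,s10} splits into {s0,s1,s2,s3,s4,s9} and {s6,s7,s10}.
Split {s5,s8} by δ(·,0) → {s5} and {s8}.
Refine {s0,s1,s2,s3,s4,s9} on symbol 0: members go to different blocks, giving {s0,s1,s3,s9} and {s2,s4}.
Split {s0,s1,s3,s9} by δ(·,0) → {s0,s3,s9} and {s1}.
Refine {s0,s3,s9} on symbol 0: members go to different blocks, giving {s0,s3} and {s9}.
Refine {s0,s3} on symbol 0: members go to different blocks, giving {s0} and {s3}.
Refine {s6,s7,s10} on symbol 1: members go to different blocks, giving {s6,s10} and {s7}.
Split {s2,s4} by δ(·,1) → {s2} and {s4}.
Stable partition: {s5} | {s0} | {s6,s10} | {s8} | {s2} | {s1} | {s9} | {s3} | {s7} | {s4} — 10 equivalence classes.
The equivalence class containing s6 is {s6,s10}, of size 2.

2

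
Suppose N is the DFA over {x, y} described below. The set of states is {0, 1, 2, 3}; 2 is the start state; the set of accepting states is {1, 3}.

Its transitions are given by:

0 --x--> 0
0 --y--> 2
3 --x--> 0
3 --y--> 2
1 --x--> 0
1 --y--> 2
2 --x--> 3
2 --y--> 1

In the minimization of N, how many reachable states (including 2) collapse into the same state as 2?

Every state is reachable, so we keep all 4.
Initial partition by acceptance: {1,3} | {0,2}.
Refine {0,2} on symbol x: members go to different blocks, giving {0} and {2}.
Stable partition: {1,3} | {0} | {2} — 3 equivalence classes.
State 2 belongs to the block {2}, which has 1 states.

1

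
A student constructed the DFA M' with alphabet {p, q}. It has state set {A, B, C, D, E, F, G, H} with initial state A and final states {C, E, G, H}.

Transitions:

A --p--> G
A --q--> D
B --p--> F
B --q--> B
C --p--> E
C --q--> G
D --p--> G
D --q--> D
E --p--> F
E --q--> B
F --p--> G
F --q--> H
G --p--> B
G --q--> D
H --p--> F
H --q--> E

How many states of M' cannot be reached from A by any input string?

1

BFS from A reaches {A, B, D, E, F, G, H}; the 1 state(s) C are never visited.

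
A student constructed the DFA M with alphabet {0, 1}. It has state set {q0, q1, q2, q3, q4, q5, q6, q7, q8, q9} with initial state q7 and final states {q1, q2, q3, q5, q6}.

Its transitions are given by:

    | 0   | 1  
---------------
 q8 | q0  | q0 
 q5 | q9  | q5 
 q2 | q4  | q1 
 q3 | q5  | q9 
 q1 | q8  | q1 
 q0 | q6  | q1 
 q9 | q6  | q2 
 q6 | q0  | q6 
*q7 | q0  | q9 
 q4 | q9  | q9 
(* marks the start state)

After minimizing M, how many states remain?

4

Reachable states from the start: {q0,q1,q2,q4,q6,q7,q8,q9}. Unreachable: {q3,q5} — drop them.
Initial partition by acceptance: {q1,q2,q6} | {q0,q4,q7,q8,q9}.
On input 0, block {q0,q4,q7,q8,q9} splits into {q4,q7,q8} and {q0,q9}.
Refine {q1,q2,q6} on symbol 0: members go to different blocks, giving {q1,q2} and {q6}.
No further refinement is possible. Final partition (4 blocks): {q1,q2} | {q4,q7,q8} | {q0,q9} | {q6}.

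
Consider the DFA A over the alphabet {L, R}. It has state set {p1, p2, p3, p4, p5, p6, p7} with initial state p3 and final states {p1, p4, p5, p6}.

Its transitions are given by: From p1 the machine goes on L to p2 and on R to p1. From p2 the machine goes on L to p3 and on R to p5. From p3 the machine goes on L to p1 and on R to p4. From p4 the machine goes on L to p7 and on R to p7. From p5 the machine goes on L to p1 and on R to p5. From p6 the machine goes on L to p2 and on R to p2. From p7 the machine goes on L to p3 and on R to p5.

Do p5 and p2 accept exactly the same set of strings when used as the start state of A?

No

Reachable states from the start: {p1,p2,p3,p4,p5,p7}. Unreachable: {p6} — drop them.
Initial partition by acceptance: {p1,p4,p5} | {p2,p3,p7}.
On input L, block {p1,p4,p5} splits into {p1,p4} and {p5}.
On input R, block {p1,p4} splits into {p1} and {p4}.
Refine {p2,p3,p7} on symbol L: members go to different blocks, giving {p2,p7} and {p3}.
The partition is now stable with 5 blocks: {p1} | {p2,p7} | {p5} | {p4} | {p3}.
p5 and p2 end up in different blocks, so they are distinguishable. For instance, the string 'ε' is accepted from only p5.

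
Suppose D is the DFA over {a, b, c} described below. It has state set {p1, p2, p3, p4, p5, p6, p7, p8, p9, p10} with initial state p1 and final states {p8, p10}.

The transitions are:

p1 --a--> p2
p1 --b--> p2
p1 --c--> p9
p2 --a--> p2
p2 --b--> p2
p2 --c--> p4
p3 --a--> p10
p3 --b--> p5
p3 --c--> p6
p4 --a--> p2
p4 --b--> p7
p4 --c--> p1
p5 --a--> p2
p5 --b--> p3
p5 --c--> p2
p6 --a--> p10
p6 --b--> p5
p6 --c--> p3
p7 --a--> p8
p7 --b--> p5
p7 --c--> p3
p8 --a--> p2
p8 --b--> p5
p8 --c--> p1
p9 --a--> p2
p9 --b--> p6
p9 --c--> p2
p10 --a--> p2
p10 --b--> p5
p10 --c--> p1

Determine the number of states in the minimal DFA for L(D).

4

All states are reachable from the start state.
Start with accepting vs non-accepting: {p8,p10} | {p1,p2,p3,p4,p5,p6,p7,p9}.
Split {p1,p2,p3,p4,p5,p6,p7,p9} by δ(·,a) → {p1,p2,p4,p5,p9} and {p3,p6,p7}.
Refine {p1,p2,p4,p5,p9} on symbol b: members go to different blocks, giving {p4,p5,p9} and {p1,p2}.
Stable partition: {p8,p10} | {p4,p5,p9} | {p3,p6,p7} | {p1,p2} — 4 equivalence classes.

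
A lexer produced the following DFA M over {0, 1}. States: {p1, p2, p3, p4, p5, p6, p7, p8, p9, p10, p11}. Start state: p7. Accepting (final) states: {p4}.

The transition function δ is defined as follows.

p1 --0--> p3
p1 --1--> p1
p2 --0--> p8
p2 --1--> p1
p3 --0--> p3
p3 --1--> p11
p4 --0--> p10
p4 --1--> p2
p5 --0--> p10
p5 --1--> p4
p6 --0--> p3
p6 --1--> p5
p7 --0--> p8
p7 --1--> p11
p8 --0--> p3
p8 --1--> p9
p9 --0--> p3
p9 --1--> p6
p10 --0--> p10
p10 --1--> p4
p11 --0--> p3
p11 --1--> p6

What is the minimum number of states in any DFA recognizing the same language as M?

6

Every state is reachable, so we keep all 11.
Start with accepting vs non-accepting: {p4} | {p1,p2,p3,p5,p6,p7,p8,p9,p10,p11}.
Refine {p1,p2,p3,p5,p6,p7,p8,p9,p10,p11} on symbol 1: members go to different blocks, giving {p1,p2,p3,p6,p7,p8,p9,p11} and {p5,p10}.
Refine {p1,p2,p3,p6,p7,p8,p9,p11} on symbol 1: members go to different blocks, giving {p1,p2,p3,p7,p8,p9,p11} and {p6}.
Split {p1,p2,p3,p7,p8,p9,p11} by δ(·,1) → {p1,p2,p3,p7,p8} and {p9,p11}.
Refine {p1,p2,p3,p7,p8} on symbol 1: members go to different blocks, giving {p3,p7,p8} and {p1,p2}.
The partition is now stable with 6 blocks: {p4} | {p3,p7,p8} | {p5,p10} | {p6} | {p9,p11} | {p1,p2}.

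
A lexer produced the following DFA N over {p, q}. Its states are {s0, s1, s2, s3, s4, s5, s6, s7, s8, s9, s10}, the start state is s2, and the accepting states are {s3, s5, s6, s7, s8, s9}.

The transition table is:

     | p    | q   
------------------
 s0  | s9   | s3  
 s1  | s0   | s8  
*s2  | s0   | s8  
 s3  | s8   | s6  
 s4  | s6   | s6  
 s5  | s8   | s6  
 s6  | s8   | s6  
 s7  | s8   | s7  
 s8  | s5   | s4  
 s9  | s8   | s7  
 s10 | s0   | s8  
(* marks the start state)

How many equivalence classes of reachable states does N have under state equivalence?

First remove the unreachable states {s1,s10}; 9 states remain.
Initial partition by acceptance: {s3,s5,s6,s7,s8,s9} | {s0,s2,s4}.
Split {s3,s5,s6,s7,s8,s9} by δ(·,q) → {s3,s5,s6,s7,s9} and {s8}.
Split {s0,s2,s4} by δ(·,p) → {s0,s4} and {s2}.
The partition is now stable with 4 blocks: {s3,s5,s6,s7,s9} | {s0,s4} | {s8} | {s2}.

4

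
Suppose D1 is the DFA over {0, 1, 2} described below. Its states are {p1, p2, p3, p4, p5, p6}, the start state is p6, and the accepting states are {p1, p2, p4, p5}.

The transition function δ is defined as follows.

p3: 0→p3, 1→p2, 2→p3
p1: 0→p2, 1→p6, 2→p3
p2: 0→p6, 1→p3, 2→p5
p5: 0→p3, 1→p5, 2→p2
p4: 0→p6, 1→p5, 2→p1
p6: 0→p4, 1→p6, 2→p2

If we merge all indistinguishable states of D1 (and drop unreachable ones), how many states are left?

6

All states are reachable from the start state.
P0 = {p1,p2,p4,p5} | {p3,p6}.
On input 0, block {p1,p2,p4,p5} splits into {p2,p4,p5} and {p1}.
On input 1, block {p2,p4,p5} splits into {p4,p5} and {p2}.
On input 2, block {p4,p5} splits into {p4} and {p5}.
On input 0, block {p3,p6} splits into {p3} and {p6}.
No further refinement is possible. Final partition (6 blocks): {p4} | {p3} | {p1} | {p2} | {p5} | {p6}.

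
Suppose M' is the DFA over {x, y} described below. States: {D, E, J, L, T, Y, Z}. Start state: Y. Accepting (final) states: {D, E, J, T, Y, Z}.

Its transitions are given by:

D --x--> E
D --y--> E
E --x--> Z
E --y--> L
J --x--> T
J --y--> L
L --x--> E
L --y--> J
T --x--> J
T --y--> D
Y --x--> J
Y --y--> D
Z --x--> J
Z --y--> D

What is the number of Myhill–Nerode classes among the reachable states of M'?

All states are reachable from the start state.
Initial partition by acceptance: {D,E,J,T,Y,Z} | {L}.
Refine {D,E,J,T,Y,Z} on symbol y: members go to different blocks, giving {D,T,Y,Z} and {E,J}.
Split {D,T,Y,Z} by δ(·,y) → {T,Y,Z} and {D}.
Stable partition: {T,Y,Z} | {L} | {E,J} | {D} — 4 equivalence classes.

4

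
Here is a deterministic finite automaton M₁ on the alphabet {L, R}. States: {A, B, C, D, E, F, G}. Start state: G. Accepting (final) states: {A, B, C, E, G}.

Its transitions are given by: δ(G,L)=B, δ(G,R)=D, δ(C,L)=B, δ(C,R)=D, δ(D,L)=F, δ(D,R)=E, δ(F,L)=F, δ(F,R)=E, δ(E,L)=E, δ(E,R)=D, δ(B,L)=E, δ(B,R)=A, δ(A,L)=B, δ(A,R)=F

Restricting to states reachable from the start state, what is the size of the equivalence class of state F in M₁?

States {C} cannot be reached from the start state, so discard them.
Initial partition by acceptance: {A,B,E,G} | {D,F}.
Refine {A,B,E,G} on symbol R: members go to different blocks, giving {A,E,G} and {B}.
On input L, block {A,E,G} splits into {A,G} and {E}.
No further refinement is possible. Final partition (4 blocks): {A,G} | {D,F} | {B} | {E}.
The equivalence class containing F is {D,F}, of size 2.

2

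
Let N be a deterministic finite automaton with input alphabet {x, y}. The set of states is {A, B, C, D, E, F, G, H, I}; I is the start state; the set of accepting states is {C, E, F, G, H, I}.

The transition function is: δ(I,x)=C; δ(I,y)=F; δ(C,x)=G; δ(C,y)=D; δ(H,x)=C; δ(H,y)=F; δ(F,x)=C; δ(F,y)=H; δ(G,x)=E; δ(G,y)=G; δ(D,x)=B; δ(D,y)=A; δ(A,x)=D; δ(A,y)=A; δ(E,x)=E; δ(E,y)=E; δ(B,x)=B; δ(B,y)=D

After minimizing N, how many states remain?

4

Start with accepting vs non-accepting: {C,E,F,G,H,I} | {A,B,D}.
Split {C,E,F,G,H,I} by δ(·,y) → {E,F,G,H,I} and {C}.
On input x, block {E,F,G,H,I} splits into {F,H,I} and {E,G}.
No further refinement is possible. Final partition (4 blocks): {F,H,I} | {A,B,D} | {C} | {E,G}.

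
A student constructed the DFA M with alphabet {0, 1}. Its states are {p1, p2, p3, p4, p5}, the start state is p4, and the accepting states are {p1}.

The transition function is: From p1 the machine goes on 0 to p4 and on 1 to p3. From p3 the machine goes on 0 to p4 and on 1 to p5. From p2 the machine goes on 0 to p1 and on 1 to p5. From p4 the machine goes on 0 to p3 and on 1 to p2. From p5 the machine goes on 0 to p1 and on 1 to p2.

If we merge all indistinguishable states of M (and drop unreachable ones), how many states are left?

3

Start with accepting vs non-accepting: {p1} | {p2,p3,p4,p5}.
Refine {p2,p3,p4,p5} on symbol 0: members go to different blocks, giving {p2,p5} and {p3,p4}.
The partition is now stable with 3 blocks: {p1} | {p2,p5} | {p3,p4}.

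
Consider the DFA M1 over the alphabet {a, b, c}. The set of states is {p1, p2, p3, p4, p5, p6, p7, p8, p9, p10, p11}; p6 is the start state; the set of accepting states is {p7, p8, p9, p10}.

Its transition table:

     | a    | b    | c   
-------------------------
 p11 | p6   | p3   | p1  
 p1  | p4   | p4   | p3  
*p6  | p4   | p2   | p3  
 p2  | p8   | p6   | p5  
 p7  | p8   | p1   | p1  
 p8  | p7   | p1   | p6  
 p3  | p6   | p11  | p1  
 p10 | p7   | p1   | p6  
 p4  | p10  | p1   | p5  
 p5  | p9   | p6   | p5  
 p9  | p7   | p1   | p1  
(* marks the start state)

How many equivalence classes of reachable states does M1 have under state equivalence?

All states are reachable from the start state.
P0 = {p7,p8,p9,p10} | {p1,p2,p3,p4,p5,p6,p11}.
On input a, block {p1,p2,p3,p4,p5,p6,p11} splits into {p1,p3,p6,p11} and {p2,p4,p5}.
Refine {p1,p3,p6,p11} on symbol a: members go to different blocks, giving {p1,p6} and {p3,p11}.
Stable partition: {p7,p8,p9,p10} | {p1,p6} | {p2,p4,p5} | {p3,p11} — 4 equivalence classes.

4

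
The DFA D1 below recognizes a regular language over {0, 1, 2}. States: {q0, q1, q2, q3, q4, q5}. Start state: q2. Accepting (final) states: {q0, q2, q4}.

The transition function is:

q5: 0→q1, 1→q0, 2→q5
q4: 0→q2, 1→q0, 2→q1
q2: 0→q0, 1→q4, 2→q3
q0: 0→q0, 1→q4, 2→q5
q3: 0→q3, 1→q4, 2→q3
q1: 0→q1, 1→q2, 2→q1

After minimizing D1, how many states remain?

Every state is reachable, so we keep all 6.
P0 = {q0,q2,q4} | {q1,q3,q5}.
The partition is now stable with 2 blocks: {q0,q2,q4} | {q1,q3,q5}.

2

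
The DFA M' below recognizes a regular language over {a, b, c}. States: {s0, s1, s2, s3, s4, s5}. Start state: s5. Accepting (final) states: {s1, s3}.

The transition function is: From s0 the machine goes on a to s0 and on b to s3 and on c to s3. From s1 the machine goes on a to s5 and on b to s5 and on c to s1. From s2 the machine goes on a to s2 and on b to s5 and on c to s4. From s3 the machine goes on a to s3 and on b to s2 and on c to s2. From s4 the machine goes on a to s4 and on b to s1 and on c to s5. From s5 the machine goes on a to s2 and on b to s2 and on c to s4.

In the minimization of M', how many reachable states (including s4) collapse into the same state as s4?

First remove the unreachable states {s0,s3}; 4 states remain.
P0 = {s1} | {s2,s4,s5}.
Refine {s2,s4,s5} on symbol b: members go to different blocks, giving {s2,s5} and {s4}.
The partition is now stable with 3 blocks: {s1} | {s2,s5} | {s4}.
The equivalence class containing s4 is {s4}, of size 1.

1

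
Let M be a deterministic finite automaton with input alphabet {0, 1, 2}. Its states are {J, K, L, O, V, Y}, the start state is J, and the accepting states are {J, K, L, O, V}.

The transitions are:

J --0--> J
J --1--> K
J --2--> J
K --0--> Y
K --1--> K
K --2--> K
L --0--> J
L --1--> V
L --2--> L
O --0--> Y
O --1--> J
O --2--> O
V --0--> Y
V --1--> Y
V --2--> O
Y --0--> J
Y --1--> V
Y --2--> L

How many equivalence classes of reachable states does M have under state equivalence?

P0 = {J,K,L,O,V} | {Y}.
On input 0, block {J,K,L,O,V} splits into {K,O,V} and {J,L}.
Refine {K,O,V} on symbol 1: members go to different blocks, giving {K} and {O} and {V}.
On input 1, block {J,L} splits into {L} and {J}.
Stable partition: {K} | {Y} | {L} | {O} | {V} | {J} — 6 equivalence classes.

6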